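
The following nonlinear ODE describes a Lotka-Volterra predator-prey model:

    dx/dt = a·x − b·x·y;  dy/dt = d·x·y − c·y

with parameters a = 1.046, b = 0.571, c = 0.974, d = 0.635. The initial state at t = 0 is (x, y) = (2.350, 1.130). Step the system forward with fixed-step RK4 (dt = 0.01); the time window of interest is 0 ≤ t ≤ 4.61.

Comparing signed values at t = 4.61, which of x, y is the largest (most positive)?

largest component: y

t=0.000: state=(2.350, 1.130)
step 1 (dt=0.01): k1=(0.942, 0.586), k2=(0.940, 0.591), k3=(0.940, 0.591), k4=(0.938, 0.595); state += dt/6·(k1+2k2+2k3+k4)
t=0.010: state=(2.359, 1.136)
t=0.020: state=(2.369, 1.142)
t=0.030: state=(2.378, 1.148)
continuing one RK4 step at a time; state shown every 20 steps (Δt=0.2):
t=0.200: state=(2.527, 1.268)
t=0.400: state=(2.668, 1.452)
t=0.600: state=(2.751, 1.687)
t=0.800: state=(2.753, 1.971)
t=1.000: state=(2.661, 2.290)
t=1.200: state=(2.479, 2.615)
t=1.400: state=(2.228, 2.903)
t=1.600: state=(1.946, 3.115)
t=1.800: state=(1.669, 3.224)
t=2.000: state=(1.422, 3.228)
t=2.200: state=(1.218, 3.140)
t=2.400: state=(1.057, 2.984)
t=2.600: state=(0.937, 2.787)
t=2.800: state=(0.851, 2.568)
t=3.000: state=(0.792, 2.346)
t=3.200: state=(0.757, 2.129)
t=3.400: state=(0.740, 1.927)
t=3.600: state=(0.740, 1.742)
t=3.800: state=(0.755, 1.576)
t=4.000: state=(0.784, 1.430)
t=4.200: state=(0.827, 1.303)
t=4.400: state=(0.884, 1.195)
t=4.600: state=(0.955, 1.106)
t=4.610: state=(0.959, 1.102)
compare at T: x=0.959, y=1.102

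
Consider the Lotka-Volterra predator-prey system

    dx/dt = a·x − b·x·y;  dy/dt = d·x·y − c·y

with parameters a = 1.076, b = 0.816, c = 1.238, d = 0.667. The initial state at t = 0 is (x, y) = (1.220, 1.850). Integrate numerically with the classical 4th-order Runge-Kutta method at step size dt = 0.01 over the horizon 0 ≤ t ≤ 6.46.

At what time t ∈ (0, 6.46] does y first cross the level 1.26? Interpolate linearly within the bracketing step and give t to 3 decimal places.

t = 0.764

t=0.000: state=(1.220, 1.850)
step 1 (dt=0.01): k1=(-0.529, -0.785), k2=(-0.524, -0.786), k3=(-0.524, -0.786), k4=(-0.519, -0.788); state += dt/6·(k1+2k2+2k3+k4)
t=0.010: state=(1.215, 1.842)
t=0.020: state=(1.210, 1.834)
t=0.030: state=(1.205, 1.826)
continuing one RK4 step at a time; state shown every 25 steps (Δt=0.25):
t=0.250: state=(1.117, 1.648)
t=0.500: state=(1.066, 1.450)
t=0.750: state=(1.058, 1.270)
t=0.760: state=(1.058, 1.263)
next step: t=0.770: state=(1.059, 1.256) — y has crossed 1.26
linear interpolation between t=0.760 (1.26285) and t=0.770 (1.25614) → t≈0.764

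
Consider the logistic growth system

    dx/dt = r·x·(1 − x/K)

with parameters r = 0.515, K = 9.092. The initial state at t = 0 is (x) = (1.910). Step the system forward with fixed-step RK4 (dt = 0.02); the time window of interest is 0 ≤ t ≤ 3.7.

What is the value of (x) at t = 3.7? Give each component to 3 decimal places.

t=0.000: state=(1.910)
step 1 (dt=0.02): k1=(0.777), k2=(0.779), k3=(0.779), k4=(0.782); state += dt/6·(k1+2k2+2k3+k4)
t=0.020: state=(1.926)
t=0.040: state=(1.941)
t=0.060: state=(1.957)
continuing one RK4 step at a time; state shown every 10 steps (Δt=0.2):
t=0.200: state=(2.070)
t=0.400: state=(2.239)
t=0.600: state=(2.418)
t=0.800: state=(2.605)
t=1.000: state=(2.800)
t=1.200: state=(3.004)
t=1.400: state=(3.214)
t=1.600: state=(3.432)
t=1.800: state=(3.654)
t=2.000: state=(3.881)
t=2.200: state=(4.112)
t=2.400: state=(4.345)
t=2.600: state=(4.579)
t=2.800: state=(4.813)
t=3.000: state=(5.045)
t=3.200: state=(5.275)
t=3.400: state=(5.501)
t=3.600: state=(5.722)
t=3.700: state=(5.831)

(x) = (5.831)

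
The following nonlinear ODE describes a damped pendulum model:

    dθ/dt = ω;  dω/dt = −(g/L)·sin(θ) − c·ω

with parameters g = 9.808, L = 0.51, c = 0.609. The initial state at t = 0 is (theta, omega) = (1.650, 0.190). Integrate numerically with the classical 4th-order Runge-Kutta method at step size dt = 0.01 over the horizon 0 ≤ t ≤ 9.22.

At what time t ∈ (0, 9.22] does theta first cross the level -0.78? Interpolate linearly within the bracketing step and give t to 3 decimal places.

t = 0.618

t=0.000: state=(1.650, 0.190)
step 1 (dt=0.01): k1=(0.190, -19.287), k2=(0.094, -19.227), k3=(0.094, -19.228), k4=(-0.002, -19.168); state += dt/6·(k1+2k2+2k3+k4)
t=0.010: state=(1.651, -0.002)
t=0.020: state=(1.650, -0.193)
t=0.030: state=(1.647, -0.383)
continuing one RK4 step at a time; state shown every 50 steps (Δt=0.5):
t=0.500: state=(-0.208, -5.491)
t=0.610: state=(-0.748, -4.178)
next step: t=0.620: state=(-0.789, -4.019) — theta has crossed -0.78
linear interpolation between t=0.610 (-0.74816) and t=0.620 (-0.78915) → t≈0.618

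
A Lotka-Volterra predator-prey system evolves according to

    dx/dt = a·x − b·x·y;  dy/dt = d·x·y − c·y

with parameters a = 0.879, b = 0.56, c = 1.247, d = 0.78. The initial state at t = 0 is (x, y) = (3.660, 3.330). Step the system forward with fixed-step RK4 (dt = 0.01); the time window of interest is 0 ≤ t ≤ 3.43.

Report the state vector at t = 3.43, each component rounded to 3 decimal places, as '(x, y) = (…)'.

(x, y) = (0.603, 0.458)

t=0.000: state=(3.660, 3.330)
step 1 (dt=0.01): k1=(-3.608, 5.354), k2=(-3.645, 5.350), k3=(-3.645, 5.349), k4=(-3.681, 5.344); state += dt/6·(k1+2k2+2k3+k4)
t=0.010: state=(3.624, 3.383)
t=0.020: state=(3.586, 3.437)
t=0.030: state=(3.549, 3.490)
continuing one RK4 step at a time; state shown every 20 steps (Δt=0.2):
t=0.200: state=(2.837, 4.316)
t=0.400: state=(2.009, 4.900)
t=0.600: state=(1.373, 4.956)
t=0.800: state=(0.955, 4.620)
t=1.000: state=(0.698, 4.088)
t=1.200: state=(0.544, 3.507)
t=1.400: state=(0.452, 2.951)
t=1.600: state=(0.398, 2.457)
t=1.800: state=(0.370, 2.032)
t=2.000: state=(0.358, 1.676)
t=2.200: state=(0.360, 1.381)
t=2.400: state=(0.373, 1.139)
t=2.600: state=(0.396, 0.943)
t=2.800: state=(0.429, 0.783)
t=3.000: state=(0.472, 0.655)
t=3.200: state=(0.526, 0.551)
t=3.400: state=(0.592, 0.469)
t=3.430: state=(0.603, 0.458)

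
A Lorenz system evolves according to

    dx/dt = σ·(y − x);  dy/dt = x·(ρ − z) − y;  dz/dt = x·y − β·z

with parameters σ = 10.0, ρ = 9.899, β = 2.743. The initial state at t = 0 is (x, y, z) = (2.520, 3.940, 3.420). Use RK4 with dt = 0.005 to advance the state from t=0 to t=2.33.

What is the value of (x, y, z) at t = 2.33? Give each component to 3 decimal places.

(x, y, z) = (5.484, 5.857, 8.615)

t=0.000: state=(2.520, 3.940, 3.420)
step 1 (dt=0.005): k1=(14.200, 12.387, 0.548), k2=(14.155, 12.583, 0.763), k3=(14.161, 12.580, 0.762), k4=(14.121, 12.773, 0.979); state += dt/6·(k1+2k2+2k3+k4)
t=0.005: state=(2.591, 4.003, 3.424)
t=0.010: state=(2.661, 4.068, 3.430)
t=0.015: state=(2.731, 4.134, 3.438)
continuing one RK4 step at a time; state shown every 20 steps (Δt=0.1):
t=0.100: state=(3.962, 5.500, 3.960)
t=0.200: state=(5.607, 7.298, 5.746)
t=0.300: state=(7.092, 8.192, 8.825)
t=0.400: state=(7.468, 7.034, 11.739)
t=0.500: state=(6.352, 4.746, 12.509)
t=0.600: state=(4.695, 3.166, 11.359)
t=0.700: state=(3.487, 2.624, 9.625)
t=0.800: state=(2.947, 2.700, 8.040)
t=0.900: state=(2.935, 3.135, 6.848)
t=1.000: state=(3.312, 3.856, 6.155)
t=1.100: state=(4.000, 4.820, 6.069)
t=1.200: state=(4.908, 5.867, 6.717)
t=1.300: state=(5.813, 6.598, 8.082)
t=1.400: state=(6.335, 6.534, 9.708)
t=1.500: state=(6.168, 5.660, 10.758)
t=1.600: state=(5.446, 4.594, 10.772)
t=1.700: state=(4.625, 3.897, 10.026)
t=1.800: state=(4.061, 3.676, 9.031)
t=1.900: state=(3.856, 3.825, 8.144)
t=2.000: state=(3.976, 4.233, 7.560)
t=2.100: state=(4.342, 4.802, 7.389)
t=2.200: state=(4.855, 5.394, 7.679)
t=2.300: state=(5.361, 5.802, 8.364)
t=2.330: state=(5.484, 5.857, 8.615)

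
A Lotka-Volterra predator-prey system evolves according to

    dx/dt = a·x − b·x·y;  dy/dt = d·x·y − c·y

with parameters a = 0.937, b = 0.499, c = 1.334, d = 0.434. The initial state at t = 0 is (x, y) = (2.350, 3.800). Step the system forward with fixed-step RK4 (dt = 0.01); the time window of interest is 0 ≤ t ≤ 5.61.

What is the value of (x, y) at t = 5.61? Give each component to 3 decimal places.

t=0.000: state=(2.350, 3.800)
step 1 (dt=0.01): k1=(-2.254, -1.194), k2=(-2.236, -1.210), k3=(-2.236, -1.210), k4=(-2.219, -1.227); state += dt/6·(k1+2k2+2k3+k4)
t=0.010: state=(2.328, 3.788)
t=0.020: state=(2.306, 3.775)
t=0.030: state=(2.284, 3.763)
continuing one RK4 step at a time; state shown every 20 steps (Δt=0.2):
t=0.200: state=(1.967, 3.506)
t=0.400: state=(1.702, 3.146)
t=0.600: state=(1.528, 2.770)
t=0.800: state=(1.423, 2.411)
t=1.000: state=(1.372, 2.083)
t=1.200: state=(1.364, 1.796)
t=1.400: state=(1.393, 1.550)
t=1.600: state=(1.454, 1.343)
t=1.800: state=(1.548, 1.171)
t=2.000: state=(1.673, 1.031)
t=2.200: state=(1.831, 0.919)
t=2.400: state=(2.024, 0.832)
t=2.600: state=(2.254, 0.767)
t=2.800: state=(2.525, 0.722)
t=3.000: state=(2.837, 0.698)
t=3.200: state=(3.193, 0.694)
t=3.400: state=(3.590, 0.713)
t=3.600: state=(4.024, 0.760)
t=3.800: state=(4.482, 0.842)
t=4.000: state=(4.941, 0.971)
t=4.200: state=(5.360, 1.163)
t=4.400: state=(5.682, 1.440)
t=4.600: state=(5.830, 1.820)
t=4.800: state=(5.728, 2.306)
t=5.000: state=(5.339, 2.861)
t=5.200: state=(4.710, 3.394)
t=5.400: state=(3.964, 3.788)
t=5.600: state=(3.241, 3.964)
t=5.610: state=(3.207, 3.966)

(x, y) = (3.207, 3.966)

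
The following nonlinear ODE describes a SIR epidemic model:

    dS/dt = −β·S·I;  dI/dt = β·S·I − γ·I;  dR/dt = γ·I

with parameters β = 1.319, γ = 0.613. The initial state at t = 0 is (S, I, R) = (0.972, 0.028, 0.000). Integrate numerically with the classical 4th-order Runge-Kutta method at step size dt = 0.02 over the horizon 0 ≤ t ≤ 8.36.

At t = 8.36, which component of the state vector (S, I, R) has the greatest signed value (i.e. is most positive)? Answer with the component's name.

largest component: R

t=0.000: state=(0.972, 0.028, 0.000)
step 1 (dt=0.02): k1=(-0.036, 0.019, 0.017), k2=(-0.036, 0.019, 0.017), k3=(-0.036, 0.019, 0.017), k4=(-0.036, 0.019, 0.017); state += dt/6·(k1+2k2+2k3+k4)
t=0.020: state=(0.971, 0.028, 0.000)
t=0.040: state=(0.971, 0.029, 0.001)
t=0.060: state=(0.970, 0.029, 0.001)
continuing one RK4 step at a time; state shown every 25 steps (Δt=0.5):
t=0.500: state=(0.951, 0.039, 0.010)
t=1.000: state=(0.923, 0.053, 0.024)
t=1.500: state=(0.886, 0.071, 0.043)
t=2.000: state=(0.840, 0.092, 0.068)
t=2.500: state=(0.784, 0.116, 0.100)
t=3.000: state=(0.720, 0.140, 0.139)
t=3.500: state=(0.652, 0.163, 0.186)
t=4.000: state=(0.582, 0.180, 0.238)
t=4.500: state=(0.515, 0.190, 0.295)
t=5.000: state=(0.454, 0.192, 0.354)
t=5.500: state=(0.400, 0.187, 0.412)
t=6.000: state=(0.355, 0.177, 0.468)
t=6.500: state=(0.317, 0.162, 0.520)
t=7.000: state=(0.287, 0.146, 0.568)
t=7.500: state=(0.262, 0.129, 0.610)
t=8.000: state=(0.242, 0.112, 0.646)
t=8.360: state=(0.230, 0.100, 0.670)
compare at T: S=0.230, I=0.100, R=0.670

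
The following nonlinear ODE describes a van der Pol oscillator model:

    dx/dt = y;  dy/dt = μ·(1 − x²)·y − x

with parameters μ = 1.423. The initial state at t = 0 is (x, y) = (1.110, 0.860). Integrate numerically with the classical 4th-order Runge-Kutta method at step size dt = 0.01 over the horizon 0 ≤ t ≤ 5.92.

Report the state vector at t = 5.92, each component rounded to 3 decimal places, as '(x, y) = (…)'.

t=0.000: state=(1.110, 0.860)
step 1 (dt=0.01): k1=(0.860, -1.394), k2=(0.853, -1.408), k3=(0.853, -1.407), k4=(0.846, -1.421); state += dt/6·(k1+2k2+2k3+k4)
t=0.010: state=(1.119, 0.846)
t=0.020: state=(1.127, 0.832)
t=0.030: state=(1.135, 0.817)
continuing one RK4 step at a time; state shown every 20 steps (Δt=0.2):
t=0.200: state=(1.251, 0.543)
t=0.400: state=(1.327, 0.214)
t=0.600: state=(1.340, -0.069)
t=0.800: state=(1.303, -0.294)
t=1.000: state=(1.225, -0.482)
t=1.200: state=(1.111, -0.657)
t=1.400: state=(0.961, -0.848)
t=1.600: state=(0.768, -1.090)
t=1.800: state=(0.519, -1.427)
t=2.000: state=(0.188, -1.906)
t=2.200: state=(-0.253, -2.519)
t=2.400: state=(-0.810, -2.962)
t=2.600: state=(-1.380, -2.558)
t=2.800: state=(-1.779, -1.384)
t=3.000: state=(-1.949, -0.407)
t=3.200: state=(-1.974, 0.089)
t=3.400: state=(-1.932, 0.309)
t=3.600: state=(-1.858, 0.417)
t=3.800: state=(-1.767, 0.485)
t=4.000: state=(-1.664, 0.544)
t=4.200: state=(-1.549, 0.607)
t=4.400: state=(-1.421, 0.683)
t=4.600: state=(-1.275, 0.783)
t=4.800: state=(-1.105, 0.920)
t=5.000: state=(-0.903, 1.118)
t=5.200: state=(-0.651, 1.415)
t=5.400: state=(-0.327, 1.861)
t=5.600: state=(0.105, 2.483)
t=5.800: state=(0.665, 3.066)
t=5.920: state=(1.039, 3.103)

(x, y) = (1.039, 3.103)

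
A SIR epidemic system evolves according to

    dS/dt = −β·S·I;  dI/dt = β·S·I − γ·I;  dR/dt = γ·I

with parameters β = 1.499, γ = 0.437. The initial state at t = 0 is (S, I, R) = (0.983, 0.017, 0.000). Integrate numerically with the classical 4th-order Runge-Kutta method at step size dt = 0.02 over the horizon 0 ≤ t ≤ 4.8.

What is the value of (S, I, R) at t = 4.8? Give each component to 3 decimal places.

t=0.000: state=(0.983, 0.017, 0.000)
step 1 (dt=0.02): k1=(-0.025, 0.018, 0.007), k2=(-0.025, 0.018, 0.008), k3=(-0.025, 0.018, 0.008), k4=(-0.026, 0.018, 0.008); state += dt/6·(k1+2k2+2k3+k4)
t=0.020: state=(0.982, 0.017, 0.000)
t=0.040: state=(0.982, 0.018, 0.000)
t=0.060: state=(0.981, 0.018, 0.000)
continuing one RK4 step at a time; state shown every 10 steps (Δt=0.2):
t=0.200: state=(0.977, 0.021, 0.002)
t=0.400: state=(0.971, 0.026, 0.004)
t=0.600: state=(0.962, 0.031, 0.006)
t=0.800: state=(0.952, 0.038, 0.009)
t=1.000: state=(0.940, 0.047, 0.013)
t=1.200: state=(0.926, 0.057, 0.017)
t=1.400: state=(0.909, 0.068, 0.023)
t=1.600: state=(0.889, 0.082, 0.029)
t=1.800: state=(0.865, 0.098, 0.037)
t=2.000: state=(0.838, 0.115, 0.047)
t=2.200: state=(0.807, 0.135, 0.057)
t=2.400: state=(0.773, 0.157, 0.070)
t=2.600: state=(0.734, 0.181, 0.085)
t=2.800: state=(0.693, 0.205, 0.102)
t=3.000: state=(0.649, 0.230, 0.121)
t=3.200: state=(0.604, 0.254, 0.142)
t=3.400: state=(0.558, 0.277, 0.165)
t=3.600: state=(0.512, 0.298, 0.190)
t=3.800: state=(0.467, 0.316, 0.217)
t=4.000: state=(0.423, 0.331, 0.245)
t=4.200: state=(0.383, 0.342, 0.275)
t=4.400: state=(0.345, 0.350, 0.305)
t=4.600: state=(0.310, 0.354, 0.336)
t=4.800: state=(0.279, 0.354, 0.367)

(S, I, R) = (0.279, 0.354, 0.367)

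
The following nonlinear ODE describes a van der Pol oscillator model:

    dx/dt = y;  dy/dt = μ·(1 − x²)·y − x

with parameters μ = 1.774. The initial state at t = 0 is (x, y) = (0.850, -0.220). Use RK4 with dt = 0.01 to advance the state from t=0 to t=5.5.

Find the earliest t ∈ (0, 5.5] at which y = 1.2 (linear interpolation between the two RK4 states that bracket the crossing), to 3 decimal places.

t=0.000: state=(0.850, -0.220)
step 1 (dt=0.01): k1=(-0.220, -0.958), k2=(-0.225, -0.960), k3=(-0.225, -0.960), k4=(-0.230, -0.962); state += dt/6·(k1+2k2+2k3+k4)
t=0.010: state=(0.848, -0.230)
t=0.020: state=(0.845, -0.239)
t=0.030: state=(0.843, -0.249)
continuing one RK4 step at a time; state shown every 20 steps (Δt=0.2):
t=0.200: state=(0.786, -0.422)
t=0.400: state=(0.679, -0.657)
t=0.600: state=(0.519, -0.959)
t=0.800: state=(0.287, -1.383)
t=1.000: state=(-0.047, -1.988)
t=1.200: state=(-0.515, -2.685)
t=1.400: state=(-1.087, -2.861)
t=1.600: state=(-1.578, -1.897)
t=1.800: state=(-1.831, -0.696)
t=2.000: state=(-1.895, -0.038)
t=2.200: state=(-1.872, 0.233)
t=2.400: state=(-1.812, 0.349)
t=2.600: state=(-1.736, 0.412)
t=2.800: state=(-1.648, 0.462)
t=3.000: state=(-1.551, 0.512)
t=3.200: state=(-1.443, 0.573)
t=3.400: state=(-1.320, 0.653)
t=3.600: state=(-1.180, 0.762)
t=3.800: state=(-1.012, 0.921)
t=4.000: state=(-0.805, 1.167)
t=4.020: state=(-0.782, 1.198)
next step: t=4.030: state=(-0.770, 1.214) — y has crossed 1.2
linear interpolation between t=4.020 (1.19803) and t=4.030 (1.21431) → t≈4.021

t = 4.021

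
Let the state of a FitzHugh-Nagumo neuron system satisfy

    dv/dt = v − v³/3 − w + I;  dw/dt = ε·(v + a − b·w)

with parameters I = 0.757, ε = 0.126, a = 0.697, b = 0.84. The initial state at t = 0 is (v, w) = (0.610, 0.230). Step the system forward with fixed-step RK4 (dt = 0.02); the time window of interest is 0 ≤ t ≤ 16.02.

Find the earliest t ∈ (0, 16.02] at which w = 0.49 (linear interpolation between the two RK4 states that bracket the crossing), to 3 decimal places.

t = 1.249

t=0.000: state=(0.610, 0.230)
step 1 (dt=0.02): k1=(1.061, 0.140), k2=(1.067, 0.142), k3=(1.067, 0.142), k4=(1.072, 0.143); state += dt/6·(k1+2k2+2k3+k4)
t=0.020: state=(0.631, 0.233)
t=0.040: state=(0.653, 0.236)
t=0.060: state=(0.675, 0.239)
continuing one RK4 step at a time; state shown every 50 steps (Δt=1):
t=1.000: state=(1.593, 0.428)
t=1.240: state=(1.700, 0.488)
next step: t=1.260: state=(1.707, 0.493) — w has crossed 0.49
linear interpolation between t=1.240 (0.48767) and t=1.260 (0.49268) → t≈1.249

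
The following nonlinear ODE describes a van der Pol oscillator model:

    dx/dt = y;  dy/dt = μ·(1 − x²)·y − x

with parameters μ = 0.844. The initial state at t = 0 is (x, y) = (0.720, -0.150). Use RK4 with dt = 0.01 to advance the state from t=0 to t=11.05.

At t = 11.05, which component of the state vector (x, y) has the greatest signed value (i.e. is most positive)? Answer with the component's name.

t=0.000: state=(0.720, -0.150)
step 1 (dt=0.01): k1=(-0.150, -0.781), k2=(-0.154, -0.782), k3=(-0.154, -0.782), k4=(-0.158, -0.783); state += dt/6·(k1+2k2+2k3+k4)
t=0.010: state=(0.718, -0.158)
t=0.020: state=(0.717, -0.166)
t=0.030: state=(0.715, -0.174)
continuing one RK4 step at a time; state shown every 50 steps (Δt=0.5):
t=0.500: state=(0.544, -0.564)
t=1.000: state=(0.146, -1.037)
t=1.500: state=(-0.490, -1.463)
t=2.000: state=(-1.197, -1.183)
t=2.500: state=(-1.548, -0.212)
t=3.000: state=(-1.467, 0.469)
t=3.500: state=(-1.117, 0.924)
t=4.000: state=(-0.523, 1.495)
t=4.500: state=(0.422, 2.273)
t=5.000: state=(1.527, 1.727)
t=5.500: state=(1.950, 0.097)
t=6.000: state=(1.807, -0.551)
t=6.500: state=(1.449, -0.870)
t=7.000: state=(0.921, -1.281)
t=7.500: state=(0.112, -2.017)
t=8.000: state=(-1.067, -2.442)
t=8.500: state=(-1.912, -0.747)
t=9.000: state=(-1.959, 0.350)
t=9.500: state=(-1.680, 0.722)
t=10.000: state=(-1.244, 1.036)
t=10.500: state=(-0.608, 1.568)
t=11.000: state=(0.383, 2.399)
t=11.050: state=(0.505, 2.460)
compare at T: x=0.505, y=2.460

largest component: y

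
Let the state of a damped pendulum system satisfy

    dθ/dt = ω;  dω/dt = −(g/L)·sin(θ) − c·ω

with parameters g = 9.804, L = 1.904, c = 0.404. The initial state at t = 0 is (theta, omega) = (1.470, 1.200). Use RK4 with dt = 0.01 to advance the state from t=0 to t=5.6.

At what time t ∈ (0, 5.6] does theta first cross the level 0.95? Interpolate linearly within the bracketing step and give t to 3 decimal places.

t=0.000: state=(1.470, 1.200)
step 1 (dt=0.01): k1=(1.200, -5.608), k2=(1.172, -5.600), k3=(1.172, -5.599), k4=(1.144, -5.591); state += dt/6·(k1+2k2+2k3+k4)
t=0.010: state=(1.482, 1.144)
t=0.020: state=(1.493, 1.088)
t=0.030: state=(1.503, 1.033)
continuing one RK4 step at a time; state shown every 20 steps (Δt=0.2):
t=0.200: state=(1.600, 0.118)
t=0.400: state=(1.523, -0.880)
t=0.600: state=(1.255, -1.784)
t=0.740: state=(0.966, -2.313)
next step: t=0.750: state=(0.943, -2.346) — theta has crossed 0.95
linear interpolation between t=0.740 (0.96638) and t=0.750 (0.94309) → t≈0.747

t = 0.747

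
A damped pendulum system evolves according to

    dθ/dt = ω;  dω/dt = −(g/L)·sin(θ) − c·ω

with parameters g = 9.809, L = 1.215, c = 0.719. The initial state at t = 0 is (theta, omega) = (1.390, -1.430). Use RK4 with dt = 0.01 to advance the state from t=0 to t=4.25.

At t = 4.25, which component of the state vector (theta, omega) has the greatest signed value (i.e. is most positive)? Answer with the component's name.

t=0.000: state=(1.390, -1.430)
step 1 (dt=0.01): k1=(-1.430, -6.913), k2=(-1.465, -6.878), k3=(-1.464, -6.878), k4=(-1.499, -6.842); state += dt/6·(k1+2k2+2k3+k4)
t=0.010: state=(1.375, -1.499)
t=0.020: state=(1.360, -1.567)
t=0.030: state=(1.344, -1.634)
continuing one RK4 step at a time; state shown every 20 steps (Δt=0.2):
t=0.200: state=(0.977, -2.629)
t=0.400: state=(0.379, -3.210)
t=0.600: state=(-0.243, -2.860)
t=0.800: state=(-0.714, -1.759)
t=1.000: state=(-0.930, -0.398)
t=1.200: state=(-0.881, 0.857)
t=1.400: state=(-0.610, 1.772)
t=1.600: state=(-0.209, 2.131)
t=1.800: state=(0.198, 1.839)
t=2.000: state=(0.494, 1.061)
t=2.200: state=(0.611, 0.108)
t=2.400: state=(0.544, -0.744)
t=2.600: state=(0.334, -1.291)
t=2.800: state=(0.057, -1.407)
t=3.000: state=(-0.200, -1.099)
t=3.200: state=(-0.365, -0.516)
t=3.400: state=(-0.402, 0.131)
t=3.600: state=(-0.320, 0.656)
t=3.800: state=(-0.157, 0.927)
t=4.000: state=(0.030, 0.894)
t=4.200: state=(0.183, 0.604)
t=4.250: state=(0.211, 0.505)
compare at T: theta=0.211, omega=0.505

largest component: omega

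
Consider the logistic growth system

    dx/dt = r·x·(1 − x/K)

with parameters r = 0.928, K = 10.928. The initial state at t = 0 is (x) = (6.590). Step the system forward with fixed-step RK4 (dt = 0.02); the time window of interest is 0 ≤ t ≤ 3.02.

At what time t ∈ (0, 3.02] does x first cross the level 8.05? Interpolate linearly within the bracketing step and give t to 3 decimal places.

t = 0.658

t=0.000: state=(6.590)
step 1 (dt=0.02): k1=(2.428), k2=(2.423), k3=(2.423), k4=(2.418); state += dt/6·(k1+2k2+2k3+k4)
t=0.020: state=(6.638)
t=0.040: state=(6.687)
t=0.060: state=(6.735)
continuing one RK4 step at a time; state shown every 5 steps (Δt=0.1):
t=0.100: state=(6.830)
t=0.200: state=(7.065)
t=0.300: state=(7.294)
t=0.400: state=(7.515)
t=0.500: state=(7.729)
t=0.600: state=(7.935)
t=0.640: state=(8.015)
next step: t=0.660: state=(8.054) — x has crossed 8.05
linear interpolation between t=0.640 (8.01485) and t=0.660 (8.05433) → t≈0.658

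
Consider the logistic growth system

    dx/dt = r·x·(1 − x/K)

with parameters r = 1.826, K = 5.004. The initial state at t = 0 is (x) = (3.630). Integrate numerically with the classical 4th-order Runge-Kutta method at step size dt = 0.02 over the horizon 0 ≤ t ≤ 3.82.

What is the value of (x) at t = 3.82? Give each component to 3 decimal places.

(x) = (5.002)

t=0.000: state=(3.630)
step 1 (dt=0.02): k1=(1.820), k2=(1.805), k3=(1.805), k4=(1.790); state += dt/6·(k1+2k2+2k3+k4)
t=0.020: state=(3.666)
t=0.040: state=(3.702)
t=0.060: state=(3.736)
continuing one RK4 step at a time; state shown every 10 steps (Δt=0.2):
t=0.200: state=(3.963)
t=0.400: state=(4.232)
t=0.600: state=(4.442)
t=0.800: state=(4.600)
t=1.000: state=(4.716)
t=1.200: state=(4.801)
t=1.400: state=(4.861)
t=1.600: state=(4.904)
t=1.800: state=(4.934)
t=2.000: state=(4.955)
t=2.200: state=(4.970)
t=2.400: state=(4.980)
t=2.600: state=(4.988)
t=2.800: state=(4.993)
t=3.000: state=(4.996)
t=3.200: state=(4.999)
t=3.400: state=(5.000)
t=3.600: state=(5.001)
t=3.800: state=(5.002)
t=3.820: state=(5.002)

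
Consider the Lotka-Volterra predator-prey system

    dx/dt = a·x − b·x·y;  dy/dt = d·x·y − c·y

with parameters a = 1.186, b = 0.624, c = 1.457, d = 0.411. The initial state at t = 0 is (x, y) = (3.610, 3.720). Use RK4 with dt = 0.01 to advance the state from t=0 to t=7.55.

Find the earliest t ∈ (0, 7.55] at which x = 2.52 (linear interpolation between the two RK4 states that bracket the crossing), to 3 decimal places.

t=0.000: state=(3.610, 3.720)
step 1 (dt=0.01): k1=(-4.098, 0.099), k2=(-4.076, 0.068), k3=(-4.076, 0.068), k4=(-4.054, 0.037); state += dt/6·(k1+2k2+2k3+k4)
t=0.010: state=(3.569, 3.721)
t=0.020: state=(3.529, 3.721)
t=0.030: state=(3.489, 3.720)
continuing one RK4 step at a time; state shown every 25 steps (Δt=0.25):
t=0.250: state=(2.738, 3.571)
t=0.330: state=(2.526, 3.465)
next step: t=0.340: state=(2.501, 3.451) — x has crossed 2.52
linear interpolation between t=0.330 (2.52555) and t=0.340 (2.50112) → t≈0.332

t = 0.332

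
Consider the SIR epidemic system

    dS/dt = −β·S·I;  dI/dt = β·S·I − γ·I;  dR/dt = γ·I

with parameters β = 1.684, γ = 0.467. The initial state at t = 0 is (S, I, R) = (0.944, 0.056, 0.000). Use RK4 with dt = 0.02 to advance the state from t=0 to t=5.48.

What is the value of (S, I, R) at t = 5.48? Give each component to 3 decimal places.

t=0.000: state=(0.944, 0.056, 0.000)
step 1 (dt=0.02): k1=(-0.089, 0.063, 0.026), k2=(-0.090, 0.063, 0.026), k3=(-0.090, 0.063, 0.026), k4=(-0.091, 0.064, 0.027); state += dt/6·(k1+2k2+2k3+k4)
t=0.020: state=(0.942, 0.057, 0.001)
t=0.040: state=(0.940, 0.059, 0.001)
t=0.060: state=(0.938, 0.060, 0.002)
continuing one RK4 step at a time; state shown every 10 steps (Δt=0.2):
t=0.200: state=(0.924, 0.070, 0.006)
t=0.400: state=(0.900, 0.087, 0.013)
t=0.600: state=(0.872, 0.106, 0.022)
t=0.800: state=(0.838, 0.129, 0.033)
t=1.000: state=(0.799, 0.155, 0.046)
t=1.200: state=(0.755, 0.183, 0.062)
t=1.400: state=(0.706, 0.214, 0.081)
t=1.600: state=(0.653, 0.245, 0.102)
t=1.800: state=(0.599, 0.275, 0.126)
t=2.000: state=(0.543, 0.304, 0.153)
t=2.200: state=(0.488, 0.329, 0.183)
t=2.400: state=(0.435, 0.350, 0.215)
t=2.600: state=(0.386, 0.366, 0.248)
t=2.800: state=(0.340, 0.377, 0.283)
t=3.000: state=(0.300, 0.382, 0.318)
t=3.200: state=(0.263, 0.383, 0.354)
t=3.400: state=(0.232, 0.379, 0.390)
t=3.600: state=(0.204, 0.371, 0.425)
t=3.800: state=(0.180, 0.361, 0.459)
t=4.000: state=(0.160, 0.348, 0.492)
t=4.200: state=(0.143, 0.333, 0.524)
t=4.400: state=(0.128, 0.318, 0.554)
t=4.600: state=(0.115, 0.302, 0.583)
t=4.800: state=(0.104, 0.285, 0.611)
t=5.000: state=(0.095, 0.268, 0.636)
t=5.200: state=(0.087, 0.252, 0.661)
t=5.400: state=(0.080, 0.236, 0.684)
t=5.480: state=(0.078, 0.230, 0.692)

(S, I, R) = (0.078, 0.230, 0.692)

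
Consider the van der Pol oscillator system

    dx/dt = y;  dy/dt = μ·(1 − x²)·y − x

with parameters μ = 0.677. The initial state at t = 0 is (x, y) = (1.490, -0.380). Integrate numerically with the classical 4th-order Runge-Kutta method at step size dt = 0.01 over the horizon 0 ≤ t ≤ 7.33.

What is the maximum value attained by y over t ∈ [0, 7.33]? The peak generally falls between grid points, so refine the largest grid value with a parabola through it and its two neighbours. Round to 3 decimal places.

t=0.000: state=(1.490, -0.380)
step 1 (dt=0.01): k1=(-0.380, -1.176), k2=(-0.386, -1.171), k3=(-0.386, -1.171), k4=(-0.392, -1.166); state += dt/6·(k1+2k2+2k3+k4)
t=0.010: state=(1.486, -0.392)
t=0.020: state=(1.482, -0.403)
t=0.030: state=(1.478, -0.415)
continuing one RK4 step at a time; state shown every 25 steps (Δt=0.25):
t=0.250: state=(1.361, -0.647)
t=0.500: state=(1.169, -0.886)
t=0.750: state=(0.917, -1.133)
t=1.000: state=(0.600, -1.413)
t=1.250: state=(0.207, -1.735)
t=1.500: state=(-0.267, -2.043)
t=1.750: state=(-0.799, -2.160)
t=2.000: state=(-1.311, -1.848)
t=2.250: state=(-1.690, -1.145)
t=2.500: state=(-1.881, -0.411)
t=2.750: state=(-1.913, 0.121)
t=3.000: state=(-1.837, 0.462)
t=3.250: state=(-1.690, 0.695)
t=3.500: state=(-1.492, 0.888)
t=3.750: state=(-1.246, 1.085)
t=4.000: state=(-0.947, 1.318)
t=4.250: state=(-0.582, 1.610)
t=4.500: state=(-0.137, 1.960)
t=4.750: state=(0.395, 2.274)
t=5.000: state=(0.977, 2.300)
t=5.250: state=(1.499, 1.792)
t=5.500: state=(1.844, 0.949)
t=5.750: state=(1.984, 0.214)
t=6.000: state=(1.973, -0.262)
t=6.250: state=(1.868, -0.553)
t=6.500: state=(1.704, -0.756)
t=6.750: state=(1.492, -0.934)
t=7.000: state=(1.236, -1.125)
t=7.250: state=(0.926, -1.360)
t=7.330: state=(0.814, -1.448)
largest grid value and its neighbours: y(4.890)=2.34612, y(4.900)=2.34618, y(4.910)=2.34544
parabola through these three points peaks at t≈4.896 with y≈2.34625

max y = 2.346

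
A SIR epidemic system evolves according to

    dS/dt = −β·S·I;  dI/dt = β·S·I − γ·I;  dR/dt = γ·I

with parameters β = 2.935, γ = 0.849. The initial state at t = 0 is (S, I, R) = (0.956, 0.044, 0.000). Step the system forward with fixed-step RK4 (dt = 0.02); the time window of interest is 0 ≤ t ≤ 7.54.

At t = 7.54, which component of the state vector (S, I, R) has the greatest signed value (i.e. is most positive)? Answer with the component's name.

t=0.000: state=(0.956, 0.044, 0.000)
step 1 (dt=0.02): k1=(-0.123, 0.086, 0.037), k2=(-0.126, 0.088, 0.038), k3=(-0.126, 0.088, 0.038), k4=(-0.128, 0.089, 0.039); state += dt/6·(k1+2k2+2k3+k4)
t=0.020: state=(0.953, 0.046, 0.001)
t=0.040: state=(0.951, 0.048, 0.002)
t=0.060: state=(0.948, 0.049, 0.002)
continuing one RK4 step at a time; state shown every 25 steps (Δt=0.5):
t=0.500: state=(0.859, 0.110, 0.031)
t=1.000: state=(0.675, 0.224, 0.101)
t=1.500: state=(0.446, 0.334, 0.221)
t=2.000: state=(0.264, 0.364, 0.372)
t=2.500: state=(0.159, 0.322, 0.519)
t=3.000: state=(0.104, 0.254, 0.642)
t=3.500: state=(0.075, 0.189, 0.736)
t=4.000: state=(0.059, 0.136, 0.804)
t=4.500: state=(0.050, 0.097, 0.853)
t=5.000: state=(0.044, 0.068, 0.888)
t=5.500: state=(0.041, 0.047, 0.912)
t=6.000: state=(0.039, 0.033, 0.929)
t=6.500: state=(0.037, 0.023, 0.940)
t=7.000: state=(0.036, 0.016, 0.948)
t=7.500: state=(0.035, 0.011, 0.954)
t=7.540: state=(0.035, 0.010, 0.954)
compare at T: S=0.035, I=0.010, R=0.954

largest component: R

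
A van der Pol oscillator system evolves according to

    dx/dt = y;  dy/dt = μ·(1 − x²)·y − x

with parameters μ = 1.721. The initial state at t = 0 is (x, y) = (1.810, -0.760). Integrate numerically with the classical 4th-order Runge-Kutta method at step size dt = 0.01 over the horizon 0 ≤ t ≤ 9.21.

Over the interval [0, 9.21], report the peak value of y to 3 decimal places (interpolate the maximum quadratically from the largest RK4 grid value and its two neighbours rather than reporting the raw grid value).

max y = 3.482

t=0.000: state=(1.810, -0.760)
step 1 (dt=0.01): k1=(-0.760, 1.167), k2=(-0.754, 1.130), k3=(-0.754, 1.131), k4=(-0.749, 1.095); state += dt/6·(k1+2k2+2k3+k4)
t=0.010: state=(1.802, -0.749)
t=0.020: state=(1.795, -0.738)
t=0.030: state=(1.788, -0.728)
continuing one RK4 step at a time; state shown every 50 steps (Δt=0.5):
t=0.500: state=(1.489, -0.626)
t=1.000: state=(1.133, -0.840)
t=1.500: state=(0.577, -1.514)
t=2.000: state=(-0.599, -3.339)
t=2.500: state=(-1.924, -0.970)
t=3.000: state=(-1.977, 0.284)
t=3.500: state=(-1.793, 0.423)
t=4.000: state=(-1.557, 0.527)
t=4.500: state=(-1.252, 0.718)
t=5.000: state=(-0.795, 1.188)
t=5.500: state=(0.098, 2.641)
t=6.000: state=(1.653, 2.285)
t=6.500: state=(2.011, -0.140)
t=7.000: state=(1.859, -0.391)
t=7.500: state=(1.639, -0.489)
t=8.000: state=(1.361, -0.640)
t=8.500: state=(0.969, -0.980)
t=9.000: state=(0.274, -1.997)
t=9.210: state=(-0.232, -2.856)
largest grid value and its neighbours: y(5.750)=3.47944, y(5.760)=3.48182, y(5.770)=3.48003
parabola through these three points peaks at t≈5.761 with y≈3.48183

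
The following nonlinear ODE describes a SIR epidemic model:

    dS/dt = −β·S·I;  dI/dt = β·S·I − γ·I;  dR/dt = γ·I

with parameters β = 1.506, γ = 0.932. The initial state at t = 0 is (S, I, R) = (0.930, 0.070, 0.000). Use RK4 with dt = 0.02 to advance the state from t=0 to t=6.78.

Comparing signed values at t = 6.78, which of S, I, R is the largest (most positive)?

largest component: R

t=0.000: state=(0.930, 0.070, 0.000)
step 1 (dt=0.02): k1=(-0.098, 0.033, 0.065), k2=(-0.098, 0.033, 0.066), k3=(-0.098, 0.033, 0.066), k4=(-0.099, 0.033, 0.066); state += dt/6·(k1+2k2+2k3+k4)
t=0.020: state=(0.928, 0.071, 0.001)
t=0.040: state=(0.926, 0.071, 0.003)
t=0.060: state=(0.924, 0.072, 0.004)
continuing one RK4 step at a time; state shown every 25 steps (Δt=0.5):
t=0.500: state=(0.877, 0.087, 0.037)
t=1.000: state=(0.816, 0.103, 0.081)
t=1.500: state=(0.751, 0.117, 0.132)
t=2.000: state=(0.685, 0.126, 0.189)
t=2.500: state=(0.623, 0.129, 0.248)
t=3.000: state=(0.565, 0.127, 0.308)
t=3.500: state=(0.515, 0.119, 0.366)
t=4.000: state=(0.473, 0.109, 0.419)
t=4.500: state=(0.438, 0.096, 0.466)
t=5.000: state=(0.409, 0.083, 0.508)
t=5.500: state=(0.386, 0.070, 0.544)
t=6.000: state=(0.368, 0.058, 0.574)
t=6.500: state=(0.354, 0.048, 0.598)
t=6.780: state=(0.347, 0.043, 0.610)
compare at T: S=0.347, I=0.043, R=0.610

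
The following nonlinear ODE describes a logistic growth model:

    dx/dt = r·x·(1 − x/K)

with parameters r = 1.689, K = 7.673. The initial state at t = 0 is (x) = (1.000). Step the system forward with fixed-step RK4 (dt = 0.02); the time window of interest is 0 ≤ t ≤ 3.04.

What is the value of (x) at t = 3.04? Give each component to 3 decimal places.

t=0.000: state=(1.000)
step 1 (dt=0.02): k1=(1.469), k2=(1.487), k3=(1.487), k4=(1.506); state += dt/6·(k1+2k2+2k3+k4)
t=0.020: state=(1.030)
t=0.040: state=(1.060)
t=0.060: state=(1.091)
continuing one RK4 step at a time; state shown every 5 steps (Δt=0.1):
t=0.100: state=(1.156)
t=0.200: state=(1.332)
t=0.300: state=(1.528)
t=0.400: state=(1.746)
t=0.500: state=(1.984)
t=0.600: state=(2.242)
t=0.700: state=(2.519)
t=0.800: state=(2.813)
t=0.900: state=(3.120)
t=1.000: state=(3.437)
t=1.100: state=(3.759)
t=1.200: state=(4.083)
t=1.300: state=(4.403)
t=1.400: state=(4.716)
t=1.500: state=(5.016)
t=1.600: state=(5.301)
t=1.700: state=(5.569)
t=1.800: state=(5.817)
t=1.900: state=(6.044)
t=2.000: state=(6.250)
t=2.100: state=(6.436)
t=2.200: state=(6.601)
t=2.300: state=(6.748)
t=2.400: state=(6.876)
t=2.500: state=(6.989)
t=2.600: state=(7.087)
t=2.700: state=(7.172)
t=2.800: state=(7.246)
t=2.900: state=(7.309)
t=3.000: state=(7.363)
t=3.040: state=(7.383)

(x) = (7.383)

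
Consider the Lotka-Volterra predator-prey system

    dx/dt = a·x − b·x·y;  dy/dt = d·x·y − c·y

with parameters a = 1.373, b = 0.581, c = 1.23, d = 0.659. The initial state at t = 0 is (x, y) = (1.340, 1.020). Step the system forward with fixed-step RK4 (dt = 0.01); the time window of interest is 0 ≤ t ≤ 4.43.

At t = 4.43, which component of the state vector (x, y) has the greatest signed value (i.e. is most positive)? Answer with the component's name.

t=0.000: state=(1.340, 1.020)
step 1 (dt=0.01): k1=(1.046, -0.354), k2=(1.051, -0.350), k3=(1.051, -0.350), k4=(1.057, -0.346); state += dt/6·(k1+2k2+2k3+k4)
t=0.010: state=(1.351, 1.017)
t=0.020: state=(1.361, 1.013)
t=0.030: state=(1.372, 1.010)
continuing one RK4 step at a time; state shown every 20 steps (Δt=0.2):
t=0.200: state=(1.572, 0.966)
t=0.400: state=(1.852, 0.946)
t=0.600: state=(2.182, 0.964)
t=0.800: state=(2.558, 1.030)
t=1.000: state=(2.967, 1.159)
t=1.200: state=(3.373, 1.376)
t=1.400: state=(3.714, 1.719)
t=1.600: state=(3.893, 2.224)
t=1.800: state=(3.810, 2.899)
t=2.000: state=(3.425, 3.663)
t=2.200: state=(2.827, 4.331)
t=2.400: state=(2.193, 4.711)
t=2.600: state=(1.661, 4.742)
t=2.800: state=(1.275, 4.492)
t=3.000: state=(1.019, 4.081)
t=3.200: state=(0.858, 3.608)
t=3.400: state=(0.763, 3.137)
t=3.600: state=(0.715, 2.703)
t=3.800: state=(0.704, 2.320)
t=4.000: state=(0.721, 1.992)
t=4.200: state=(0.765, 1.717)
t=4.400: state=(0.836, 1.492)
t=4.430: state=(0.849, 1.462)
compare at T: x=0.849, y=1.462

largest component: y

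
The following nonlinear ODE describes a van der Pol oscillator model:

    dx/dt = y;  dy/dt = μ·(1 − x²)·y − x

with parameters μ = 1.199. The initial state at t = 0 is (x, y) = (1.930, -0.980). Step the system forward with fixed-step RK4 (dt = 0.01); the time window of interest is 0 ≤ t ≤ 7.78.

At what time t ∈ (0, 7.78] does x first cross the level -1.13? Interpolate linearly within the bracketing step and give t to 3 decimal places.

t=0.000: state=(1.930, -0.980)
step 1 (dt=0.01): k1=(-0.980, 1.272), k2=(-0.974, 1.234), k3=(-0.974, 1.235), k4=(-0.968, 1.198); state += dt/6·(k1+2k2+2k3+k4)
t=0.010: state=(1.920, -0.968)
t=0.020: state=(1.911, -0.956)
t=0.030: state=(1.901, -0.945)
continuing one RK4 step at a time; state shown every 50 steps (Δt=0.5):
t=0.500: state=(1.505, -0.835)
t=1.000: state=(1.031, -1.119)
t=1.500: state=(0.303, -1.914)
t=2.000: state=(-0.962, -2.923)
t=2.050: state=(-1.106, -2.859)
next step: t=2.060: state=(-1.135, -2.839) — x has crossed -1.13
linear interpolation between t=2.050 (-1.10649) and t=2.060 (-1.13498) → t≈2.058

t = 2.058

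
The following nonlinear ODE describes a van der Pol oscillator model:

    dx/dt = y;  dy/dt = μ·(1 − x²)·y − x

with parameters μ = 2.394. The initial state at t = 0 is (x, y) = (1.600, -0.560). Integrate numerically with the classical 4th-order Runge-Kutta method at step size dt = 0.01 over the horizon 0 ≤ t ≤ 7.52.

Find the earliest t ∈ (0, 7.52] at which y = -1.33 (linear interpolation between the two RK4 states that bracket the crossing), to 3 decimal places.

t = 1.304

t=0.000: state=(1.600, -0.560)
step 1 (dt=0.01): k1=(-0.560, 0.491), k2=(-0.558, 0.473), k3=(-0.558, 0.473), k4=(-0.555, 0.456); state += dt/6·(k1+2k2+2k3+k4)
t=0.010: state=(1.594, -0.555)
t=0.020: state=(1.589, -0.551)
t=0.030: state=(1.583, -0.547)
continuing one RK4 step at a time; state shown every 25 steps (Δt=0.25):
t=0.250: state=(1.468, -0.516)
t=0.500: state=(1.335, -0.559)
t=0.750: state=(1.184, -0.661)
t=1.000: state=(0.998, -0.849)
t=1.250: state=(0.745, -1.211)
t=1.300: state=(0.682, -1.320)
next step: t=1.310: state=(0.669, -1.345) — y has crossed -1.33
linear interpolation between t=1.300 (-1.32042) and t=1.310 (-1.34451) → t≈1.304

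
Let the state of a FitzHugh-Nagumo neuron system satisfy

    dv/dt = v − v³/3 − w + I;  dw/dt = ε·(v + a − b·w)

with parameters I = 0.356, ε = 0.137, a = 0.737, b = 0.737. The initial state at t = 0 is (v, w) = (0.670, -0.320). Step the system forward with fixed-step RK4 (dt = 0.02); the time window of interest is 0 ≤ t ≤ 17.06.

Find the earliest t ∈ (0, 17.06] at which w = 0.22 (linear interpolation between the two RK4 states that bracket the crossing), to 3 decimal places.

t=0.000: state=(0.670, -0.320)
step 1 (dt=0.02): k1=(1.246, 0.225), k2=(1.250, 0.227), k3=(1.250, 0.227), k4=(1.255, 0.228); state += dt/6·(k1+2k2+2k3+k4)
t=0.020: state=(0.695, -0.315)
t=0.040: state=(0.720, -0.311)
t=0.060: state=(0.746, -0.306)
continuing one RK4 step at a time; state shown every 50 steps (Δt=1):
t=1.000: state=(1.691, -0.029)
t=1.740: state=(1.809, 0.219)
next step: t=1.760: state=(1.808, 0.226) — w has crossed 0.22
linear interpolation between t=1.740 (0.21927) and t=1.760 (0.22580) → t≈1.742

t = 1.742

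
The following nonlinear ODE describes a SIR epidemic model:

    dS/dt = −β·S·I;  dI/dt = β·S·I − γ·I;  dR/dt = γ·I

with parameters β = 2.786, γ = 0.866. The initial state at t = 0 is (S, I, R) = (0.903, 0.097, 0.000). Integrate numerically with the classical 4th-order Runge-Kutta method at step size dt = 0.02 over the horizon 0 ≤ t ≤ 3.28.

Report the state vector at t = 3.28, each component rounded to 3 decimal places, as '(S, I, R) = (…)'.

(S, I, R) = (0.081, 0.170, 0.749)

t=0.000: state=(0.903, 0.097, 0.000)
step 1 (dt=0.02): k1=(-0.244, 0.160, 0.084), k2=(-0.247, 0.162, 0.085), k3=(-0.247, 0.162, 0.085), k4=(-0.251, 0.164, 0.087); state += dt/6·(k1+2k2+2k3+k4)
t=0.020: state=(0.898, 0.100, 0.002)
t=0.040: state=(0.893, 0.104, 0.003)
t=0.060: state=(0.888, 0.107, 0.005)
continuing one RK4 step at a time; state shown every 10 steps (Δt=0.2):
t=0.200: state=(0.847, 0.133, 0.020)
t=0.400: state=(0.778, 0.176, 0.046)
t=0.600: state=(0.696, 0.223, 0.081)
t=0.800: state=(0.607, 0.270, 0.124)
t=1.000: state=(0.516, 0.310, 0.174)
t=1.200: state=(0.430, 0.339, 0.230)
t=1.400: state=(0.354, 0.355, 0.291)
t=1.600: state=(0.290, 0.357, 0.353)
t=1.800: state=(0.239, 0.348, 0.414)
t=2.000: state=(0.197, 0.330, 0.473)
t=2.200: state=(0.165, 0.307, 0.528)
t=2.400: state=(0.140, 0.281, 0.579)
t=2.600: state=(0.121, 0.254, 0.625)
t=2.800: state=(0.106, 0.228, 0.667)
t=3.000: state=(0.094, 0.202, 0.704)
t=3.200: state=(0.084, 0.179, 0.737)
t=3.280: state=(0.081, 0.170, 0.749)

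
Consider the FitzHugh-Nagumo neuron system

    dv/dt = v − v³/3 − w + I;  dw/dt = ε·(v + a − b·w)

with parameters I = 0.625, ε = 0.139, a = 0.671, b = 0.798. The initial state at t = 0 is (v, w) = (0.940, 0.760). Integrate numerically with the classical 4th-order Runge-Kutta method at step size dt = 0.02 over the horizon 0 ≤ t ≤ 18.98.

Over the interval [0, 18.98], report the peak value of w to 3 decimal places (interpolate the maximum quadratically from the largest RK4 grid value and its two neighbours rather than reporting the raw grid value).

max w = 1.553

t=0.000: state=(0.940, 0.760)
step 1 (dt=0.02): k1=(0.528, 0.140), k2=(0.527, 0.140), k3=(0.527, 0.140), k4=(0.526, 0.141); state += dt/6·(k1+2k2+2k3+k4)
t=0.020: state=(0.951, 0.763)
t=0.040: state=(0.961, 0.766)
t=0.060: state=(0.972, 0.768)
continuing one RK4 step at a time; state shown every 50 steps (Δt=1):
t=1.000: state=(1.347, 0.923)
t=2.000: state=(1.433, 1.100)
t=3.000: state=(1.359, 1.257)
t=4.000: state=(1.228, 1.384)
t=5.000: state=(1.061, 1.478)
t=6.000: state=(0.836, 1.536)
t=7.000: state=(0.478, 1.552)
t=8.000: state=(-0.284, 1.496)
t=9.000: state=(-1.589, 1.301)
t=10.000: state=(-1.906, 1.012)
t=11.000: state=(-1.833, 0.747)
t=12.000: state=(-1.732, 0.523)
t=13.000: state=(-1.630, 0.335)
t=14.000: state=(-1.527, 0.181)
t=15.000: state=(-1.422, 0.056)
t=16.000: state=(-1.315, -0.041)
t=17.000: state=(-1.202, -0.114)
t=18.000: state=(-1.080, -0.164)
t=18.980: state=(-0.943, -0.191)
largest grid value and its neighbours: w(6.780)=1.55286, w(6.800)=1.55287, w(6.820)=1.55286
parabola through these three points peaks at t≈6.801 with w≈1.55287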